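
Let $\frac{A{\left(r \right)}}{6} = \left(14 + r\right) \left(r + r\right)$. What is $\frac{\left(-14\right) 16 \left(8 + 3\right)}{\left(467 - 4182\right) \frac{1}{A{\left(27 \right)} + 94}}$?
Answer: $\frac{32963392}{3715} \approx 8873.0$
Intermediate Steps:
$A{\left(r \right)} = 12 r \left(14 + r\right)$ ($A{\left(r \right)} = 6 \left(14 + r\right) \left(r + r\right) = 6 \left(14 + r\right) 2 r = 6 \cdot 2 r \left(14 + r\right) = 12 r \left(14 + r\right)$)
$\frac{\left(-14\right) 16 \left(8 + 3\right)}{\left(467 - 4182\right) \frac{1}{A{\left(27 \right)} + 94}} = \frac{\left(-14\right) 16 \left(8 + 3\right)}{\left(467 - 4182\right) \frac{1}{12 \cdot 27 \left(14 + 27\right) + 94}} = \frac{\left(-224\right) 11}{\left(-3715\right) \frac{1}{12 \cdot 27 \cdot 41 + 94}} = - \frac{2464}{\left(-3715\right) \frac{1}{13284 + 94}} = - \frac{2464}{\left(-3715\right) \frac{1}{13378}} = - \frac{2464}{- \frac{3715}{13378}} = \left(-2464\right) \left(- \frac{13378}{3715}\right) = \frac{32963392}{3715}$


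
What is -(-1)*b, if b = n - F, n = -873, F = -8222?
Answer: 7349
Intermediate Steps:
b = 7349 (b = -873 - 1*(-8222) = -873 + 8222 = 7349)
-(-1)*b = -(-1)*7349 = -1*(-7349) = 7349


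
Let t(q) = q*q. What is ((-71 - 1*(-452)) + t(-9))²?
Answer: 213444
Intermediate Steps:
t(q) = q²
((-71 - 1*(-452)) + t(-9))² = ((-71 - 1*(-452)) + (-9)²)² = ((-71 + 452) + 81)² = (381 + 81)² = 462² = 213444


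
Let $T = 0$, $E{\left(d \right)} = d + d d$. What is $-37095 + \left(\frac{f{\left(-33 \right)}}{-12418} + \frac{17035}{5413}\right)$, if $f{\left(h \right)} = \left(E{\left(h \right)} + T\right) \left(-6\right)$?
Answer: $- \frac{1246614695416}{33609317} \approx -37091.0$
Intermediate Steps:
$E{\left(d \right)} = d + d^{2}$
$f{\left(h \right)} = - 6 h \left(1 + h\right)$ ($f{\left(h \right)} = \left(h \left(1 + h\right) + 0\right) \left(-6\right) = h \left(1 + h\right) \left(-6\right) = - 6 h \left(1 + h\right)$)
$-37095 + \left(\frac{f{\left(-33 \right)}}{-12418} + \frac{17035}{5413}\right) = -37095 + \left(\frac{\left(-6\right) \left(-33\right) \left(1 - 33\right)}{-12418} + \frac{17035}{5413}\right) = -37095 + \left(\left(-6\right) \left(-33\right) \left(-32\right) \left(- \frac{1}{12418}\right) + 17035 \cdot \frac{1}{5413}\right) = -37095 + \left(\left(-6336\right) \left(- \frac{1}{12418}\right) + \frac{17035}{5413}\right) = -37095 + \left(\frac{3168}{6209} + \frac{17035}{5413}\right) = -37095 + \frac{122918699}{33609317} = - \frac{1246614695416}{33609317}$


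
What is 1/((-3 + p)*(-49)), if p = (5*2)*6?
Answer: -1/2793 ≈ -0.00035804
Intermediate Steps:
p = 60 (p = 10*6 = 60)
1/((-3 + p)*(-49)) = 1/((-3 + 60)*(-49)) = 1/(57*(-49)) = 1/(-2793) = -1/2793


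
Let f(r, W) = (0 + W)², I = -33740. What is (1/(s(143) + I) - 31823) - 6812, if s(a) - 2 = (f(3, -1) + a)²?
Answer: -502332271/13002 ≈ -38635.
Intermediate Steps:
f(r, W) = W²
s(a) = 2 + (1 + a)² (s(a) = 2 + ((-1)² + a)² = 2 + (1 + a)²)
(1/(s(143) + I) - 31823) - 6812 = (1/((2 + (1 + 143)²) - 33740) - 31823) - 6812 = (1/((2 + 144²) - 33740) - 31823) - 6812 = (1/((2 + 20736) - 33740) - 31823) - 6812 = (1/(20738 - 33740) - 31823) - 6812 = (1/(-13002) - 31823) - 6812 = (-1/13002 - 31823) - 6812 = -413762647/13002 - 6812 = -502332271/13002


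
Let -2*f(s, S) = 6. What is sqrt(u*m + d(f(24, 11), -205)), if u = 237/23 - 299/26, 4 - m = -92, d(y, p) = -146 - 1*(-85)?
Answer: I*sqrt(92989)/23 ≈ 13.258*I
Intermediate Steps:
f(s, S) = -3 (f(s, S) = -1/2*6 = -3)
d(y, p) = -61 (d(y, p) = -146 + 85 = -61)
m = 96 (m = 4 - 1*(-92) = 4 + 92 = 96)
u = -55/46 (u = 237*(1/23) - 299*1/26 = 237/23 - 23/2 = -55/46 ≈ -1.1957)
sqrt(u*m + d(f(24, 11), -205)) = sqrt(-55/46*96 - 61) = sqrt(-2640/23 - 61) = sqrt(-4043/23) = I*sqrt(92989)/23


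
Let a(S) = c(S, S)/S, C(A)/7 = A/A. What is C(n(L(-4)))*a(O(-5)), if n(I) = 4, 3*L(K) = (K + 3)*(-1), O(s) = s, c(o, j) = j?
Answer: 7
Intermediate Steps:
L(K) = -1 - K/3 (L(K) = ((K + 3)*(-1))/3 = ((3 + K)*(-1))/3 = (-3 - K)/3 = -1 - K/3)
C(A) = 7 (C(A) = 7*(A/A) = 7*1 = 7)
a(S) = 1 (a(S) = S/S = 1)
C(n(L(-4)))*a(O(-5)) = 7*1 = 7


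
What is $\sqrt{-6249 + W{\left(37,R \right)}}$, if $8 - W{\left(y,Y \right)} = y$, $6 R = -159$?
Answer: $i \sqrt{6278} \approx 79.234 i$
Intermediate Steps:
$R = - \frac{53}{2}$ ($R = \frac{1}{6} \left(-159\right) = - \frac{53}{2} \approx -26.5$)
$W{\left(y,Y \right)} = 8 - y$
$\sqrt{-6249 + W{\left(37,R \right)}} = \sqrt{-6249 + \left(8 - 37\right)} = \sqrt{-6249 - 29} = \sqrt{-6278} = i \sqrt{6278}$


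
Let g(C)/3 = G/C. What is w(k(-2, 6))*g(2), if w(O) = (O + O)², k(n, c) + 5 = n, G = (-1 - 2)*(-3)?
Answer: 2646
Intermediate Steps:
G = 9 (G = -3*(-3) = 9)
g(C) = 27/C (g(C) = 3*(9/C) = 27/C)
k(n, c) = -5 + n
w(O) = 4*O² (w(O) = (2*O)² = 4*O²)
w(k(-2, 6))*g(2) = (4*(-5 - 2)²)*(27/2) = (4*(-7)²)*(27*(½)) = (4*49)*(27/2) = 196*(27/2) = 2646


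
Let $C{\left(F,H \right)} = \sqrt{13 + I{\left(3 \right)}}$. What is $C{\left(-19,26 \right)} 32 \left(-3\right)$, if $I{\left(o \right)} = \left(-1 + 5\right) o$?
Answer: $-480$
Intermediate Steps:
$I{\left(o \right)} = 4 o$
$C{\left(F,H \right)} = 5$ ($C{\left(F,H \right)} = \sqrt{13 + 4 \cdot 3} = \sqrt{13 + 12} = \sqrt{25} = 5$)
$C{\left(-19,26 \right)} 32 \left(-3\right) = 5 \cdot 32 \left(-3\right) = 5 \left(-96\right) = -480$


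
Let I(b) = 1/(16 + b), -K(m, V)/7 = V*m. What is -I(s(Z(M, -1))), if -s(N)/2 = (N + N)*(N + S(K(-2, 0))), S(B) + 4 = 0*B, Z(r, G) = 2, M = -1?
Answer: -1/32 ≈ -0.031250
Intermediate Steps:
K(m, V) = -7*V*m
S(B) = -4 (S(B) = -4 + 0*B = -4 + 0 = -4)
s(N) = -4*N*(-4 + N) (s(N) = -2*(N + N)*(N - 4) = -2*2*N*(-4 + N) = -4*N*(-4 + N))
-I(s(Z(M, -1))) = -1/(16 + 4*2*(4 - 1*2)) = -1/(16 + 4*2*(4 - 2)) = -1/(16 + 4*2*2) = -1/(16 + 16) = -1/32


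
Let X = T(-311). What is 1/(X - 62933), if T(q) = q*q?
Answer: 1/33788 ≈ 2.9596e-5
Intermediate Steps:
T(q) = q²
X = 96721 (X = (-311)² = 96721)
1/(X - 62933) = 1/(96721 - 62933) = 1/33788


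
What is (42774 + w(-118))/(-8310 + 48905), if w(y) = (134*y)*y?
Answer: 381718/8119 ≈ 47.015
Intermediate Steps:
w(y) = 134*y²
(42774 + w(-118))/(-8310 + 48905) = (42774 + 134*(-118)²)/(-8310 + 48905) = (42774 + 134*13924)/40595 = (42774 + 1865816)*(1/40595) = 1908590*(1/40595) = 381718/8119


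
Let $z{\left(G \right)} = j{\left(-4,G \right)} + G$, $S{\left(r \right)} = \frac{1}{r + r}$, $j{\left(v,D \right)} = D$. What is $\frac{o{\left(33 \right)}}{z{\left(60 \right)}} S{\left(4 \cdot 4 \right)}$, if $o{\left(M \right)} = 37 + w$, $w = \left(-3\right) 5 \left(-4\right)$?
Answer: $\frac{97}{3840} \approx 0.02526$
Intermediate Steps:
$S{\left(r \right)} = \frac{1}{2 r}$
$w = 60$ ($w = \left(-15\right) \left(-4\right) = 60$)
$z{\left(G \right)} = 2 G$ ($z{\left(G \right)} = G + G = 2 G$)
$o{\left(M \right)} = 97$ ($o{\left(M \right)} = 37 + 60 = 97$)
$\frac{o{\left(33 \right)}}{z{\left(60 \right)}} S{\left(4 \cdot 4 \right)} = \frac{97}{2 \cdot 60} \frac{1}{2 \cdot 4 \cdot 4} = \frac{97}{120} \frac{1}{2 \cdot 16} = 97 \cdot \frac{1}{120} \cdot \frac{1}{2} \cdot \frac{1}{16} = \frac{97}{120} \cdot \frac{1}{32} = \frac{97}{3840}$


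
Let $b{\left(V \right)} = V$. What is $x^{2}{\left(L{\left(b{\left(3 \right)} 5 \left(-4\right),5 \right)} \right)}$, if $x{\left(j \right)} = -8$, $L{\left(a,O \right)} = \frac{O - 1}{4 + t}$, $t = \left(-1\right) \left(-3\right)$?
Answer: $64$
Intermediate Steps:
$t = 3$
$L{\left(a,O \right)} = - \frac{1}{7} + \frac{O}{7}$ ($L{\left(a,O \right)} = \frac{O - 1}{4 + 3} = \frac{-1 + O}{7} = \left(-1 + O\right) \frac{1}{7} = - \frac{1}{7} + \frac{O}{7}$)
$x^{2}{\left(L{\left(b{\left(3 \right)} 5 \left(-4\right),5 \right)} \right)} = \left(-8\right)^{2} = 64$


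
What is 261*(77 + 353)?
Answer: 112230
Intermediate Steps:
261*(77 + 353) = 261*430 = 112230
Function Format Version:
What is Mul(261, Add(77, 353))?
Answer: 112230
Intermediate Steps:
Mul(261, Add(77, 353)) = Mul(261, 430) = 112230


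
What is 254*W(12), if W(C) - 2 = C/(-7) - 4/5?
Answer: -4572/35 ≈ -130.63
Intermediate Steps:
W(C) = 6/5 - C/7 (W(C) = 2 + (C/(-7) - 4/5) = 2 + (C*(-1/7) - 4*1/5) = 2 + (-C/7 - 4/5) = 2 + (-4/5 - C/7) = 6/5 - C/7)
254*W(12) = 254*(6/5 - 1/7*12) = 254*(6/5 - 12/7) = 254*(-18/35) = -4572/35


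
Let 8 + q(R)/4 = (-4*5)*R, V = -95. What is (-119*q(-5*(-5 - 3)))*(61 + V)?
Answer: -13076672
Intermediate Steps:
q(R) = -32 - 80*R (q(R) = -32 + 4*((-4*5)*R) = -32 + 4*(-20*R) = -32 - 80*R)
(-119*q(-5*(-5 - 3)))*(61 + V) = (-119*(-32 - (-400)*(-5 - 3)))*(61 - 95) = -119*(-32 - (-400)*(-8))*(-34) = -119*(-32 - 80*40)*(-34) = -119*(-32 - 3200)*(-34) = -119*(-3232)*(-34) = 384608*(-34) = -13076672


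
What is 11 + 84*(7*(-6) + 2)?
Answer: -3349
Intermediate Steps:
11 + 84*(7*(-6) + 2) = 11 + 84*(-42 + 2) = 11 + 84*(-40) = 11 - 3360 = -3349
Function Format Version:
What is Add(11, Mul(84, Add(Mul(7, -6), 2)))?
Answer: -3349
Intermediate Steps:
Add(11, Mul(84, Add(Mul(7, -6), 2))) = Add(11, Mul(84, Add(-42, 2))) = Add(11, Mul(84, -40)) = Add(11, -3360) = -3349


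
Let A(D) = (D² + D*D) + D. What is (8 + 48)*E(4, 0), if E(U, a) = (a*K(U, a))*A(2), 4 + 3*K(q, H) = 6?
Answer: 0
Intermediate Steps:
K(q, H) = ⅔ (K(q, H) = -4/3 + (⅓)*6 = -4/3 + 2 = ⅔)
A(D) = D + 2*D² (A(D) = (D² + D²) + D = 2*D² + D = D + 2*D²)
E(U, a) = 20*a/3 (E(U, a) = (a*(⅔))*(2*(1 + 2*2)) = (2*a/3)*(2*(1 + 4)) = (2*a/3)*(2*5) = (2*a/3)*10 = 20*a/3)
(8 + 48)*E(4, 0) = (8 + 48)*((20/3)*0) = 56*0 = 0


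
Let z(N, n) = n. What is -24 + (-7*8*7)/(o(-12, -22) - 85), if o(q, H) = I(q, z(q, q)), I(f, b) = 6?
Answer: -1504/79 ≈ -19.038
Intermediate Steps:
o(q, H) = 6
-24 + (-7*8*7)/(o(-12, -22) - 85) = -24 + (-7*8*7)/(6 - 85) = -24 - 56*7/(-79) = -24 - 392*(-1/79) = -24 + 392/79 = -1504/79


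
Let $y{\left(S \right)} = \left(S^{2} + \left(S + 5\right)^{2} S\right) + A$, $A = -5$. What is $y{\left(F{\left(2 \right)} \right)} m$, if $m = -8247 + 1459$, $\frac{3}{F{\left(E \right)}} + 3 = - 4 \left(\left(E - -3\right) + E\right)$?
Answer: $\frac{1479702544}{29791} \approx 49669.0$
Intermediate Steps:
$F{\left(E \right)} = \frac{3}{-15 - 8 E}$ ($F{\left(E \right)} = \frac{3}{-3 - 4 \left(\left(E - -3\right) + E\right)} = \frac{3}{-3 - 4 \left(\left(E + 3\right) + E\right)} = \frac{3}{-3 - 4 \left(\left(3 + E\right) + E\right)} = \frac{3}{-3 - 4 \left(3 + 2 E\right)} = \frac{3}{-3 - \left(12 + 8 E\right)} = \frac{3}{-15 - 8 E}$)
$y{\left(S \right)} = -5 + S^{2} + S \left(5 + S\right)^{2}$ ($y{\left(S \right)} = \left(S^{2} + \left(S + 5\right)^{2} S\right) - 5 = \left(S^{2} + \left(5 + S\right)^{2} S\right) - 5 = \left(S^{2} + S \left(5 + S\right)^{2}\right) - 5 = -5 + S^{2} + S \left(5 + S\right)^{2}$)
$m = -6788$
$y{\left(F{\left(2 \right)} \right)} m = \left(-5 + \left(- \frac{3}{15 + 8 \cdot 2}\right)^{2} + - \frac{3}{15 + 8 \cdot 2} \left(5 - \frac{3}{15 + 8 \cdot 2}\right)^{2}\right) \left(-6788\right) = \left(-5 + \left(- \frac{3}{15 + 16}\right)^{2} + - \frac{3}{15 + 16} \left(5 - \frac{3}{15 + 16}\right)^{2}\right) \left(-6788\right) = \left(-5 + \left(- \frac{3}{31}\right)^{2} + - \frac{3}{31} \left(5 - \frac{3}{31}\right)^{2}\right) \left(-6788\right) = \left(-5 + \left(\left(-3\right) \frac{1}{31}\right)^{2} + \left(-3\right) \frac{1}{31} \left(5 - \frac{3}{31}\right)^{2}\right) \left(-6788\right) = \left(-5 + \left(- \frac{3}{31}\right)^{2} - \frac{3 \left(5 - \frac{3}{31}\right)^{2}}{31}\right) \left(-6788\right) = \left(-5 + \frac{9}{961} - \frac{3 \left(\frac{152}{31}\right)^{2}}{31}\right) \left(-6788\right) = \left(-5 + \frac{9}{961} - \frac{69312}{29791}\right) \left(-6788\right) = \left(- \frac{217988}{29791}\right) \left(-6788\right) = \frac{1479702544}{29791}$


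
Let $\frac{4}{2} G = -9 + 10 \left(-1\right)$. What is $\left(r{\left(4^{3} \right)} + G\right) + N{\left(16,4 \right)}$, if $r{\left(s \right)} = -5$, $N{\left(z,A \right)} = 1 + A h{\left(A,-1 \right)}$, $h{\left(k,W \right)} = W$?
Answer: $- \frac{35}{2} \approx -17.5$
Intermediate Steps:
$N{\left(z,A \right)} = 1 - A$ ($N{\left(z,A \right)} = 1 + A \left(-1\right) = 1 - A$)
$G = - \frac{19}{2}$ ($G = \frac{-9 + 10 \left(-1\right)}{2} = \frac{-9 - 10}{2} = \frac{1}{2} \left(-19\right) = - \frac{19}{2} \approx -9.5$)
$\left(r{\left(4^{3} \right)} + G\right) + N{\left(16,4 \right)} = \left(-5 - \frac{19}{2}\right) + \left(1 - 4\right) = - \frac{29}{2} + \left(1 - 4\right) = - \frac{29}{2} - 3 = - \frac{35}{2}$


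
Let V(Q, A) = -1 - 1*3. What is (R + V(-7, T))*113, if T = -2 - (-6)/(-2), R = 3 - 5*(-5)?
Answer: 2712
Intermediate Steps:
R = 28 (R = 3 + 25 = 28)
T = -5 (T = -2 - (-6)*(-1)/2 = -2 - 1*3 = -2 - 3 = -5)
V(Q, A) = -4 (V(Q, A) = -1 - 3 = -4)
(R + V(-7, T))*113 = (28 - 4)*113 = 24*113 = 2712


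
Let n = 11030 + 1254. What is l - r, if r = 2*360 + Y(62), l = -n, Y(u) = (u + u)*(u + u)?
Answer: -28380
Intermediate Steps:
Y(u) = 4*u² (Y(u) = (2*u)*(2*u) = 4*u²)
n = 12284
l = -12284 (l = -1*12284 = -12284)
r = 16096 (r = 2*360 + 4*62² = 720 + 4*3844 = 720 + 15376 = 16096)
l - r = -12284 - 1*16096 = -12284 - 16096 = -28380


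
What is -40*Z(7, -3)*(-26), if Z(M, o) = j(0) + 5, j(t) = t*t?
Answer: 5200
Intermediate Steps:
j(t) = t²
Z(M, o) = 5 (Z(M, o) = 0² + 5 = 0 + 5 = 5)
-40*Z(7, -3)*(-26) = -40*5*(-26) = -200*(-26) = 5200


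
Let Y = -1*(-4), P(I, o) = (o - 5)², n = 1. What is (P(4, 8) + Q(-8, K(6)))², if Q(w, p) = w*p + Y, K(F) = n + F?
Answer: 1849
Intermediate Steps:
K(F) = 1 + F
P(I, o) = (-5 + o)²
Y = 4
Q(w, p) = 4 + p*w (Q(w, p) = w*p + 4 = p*w + 4 = 4 + p*w)
(P(4, 8) + Q(-8, K(6)))² = ((-5 + 8)² + (4 + (1 + 6)*(-8)))² = (3² + (4 + 7*(-8)))² = (9 + (4 - 56))² = (9 - 52)² = (-43)² = 1849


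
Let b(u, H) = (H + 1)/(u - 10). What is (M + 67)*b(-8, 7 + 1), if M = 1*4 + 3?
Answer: -37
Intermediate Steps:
b(u, H) = (1 + H)/(-10 + u)
M = 7 (M = 4 + 3 = 7)
(M + 67)*b(-8, 7 + 1) = (7 + 67)*((1 + (7 + 1))/(-10 - 8)) = 74*((1 + 8)/(-18)) = 74*(-1/18*9) = 74*(-1/2) = -37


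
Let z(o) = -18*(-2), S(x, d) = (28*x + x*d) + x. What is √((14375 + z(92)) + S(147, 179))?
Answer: √44987 ≈ 212.10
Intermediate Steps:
S(x, d) = 29*x + d*x (S(x, d) = (28*x + d*x) + x = 29*x + d*x)
z(o) = 36
√((14375 + z(92)) + S(147, 179)) = √((14375 + 36) + 147*(29 + 179)) = √(14411 + 147*208) = √(14411 + 30576) = √44987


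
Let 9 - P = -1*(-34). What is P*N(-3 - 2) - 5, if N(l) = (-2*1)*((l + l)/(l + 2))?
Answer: 485/3 ≈ 161.67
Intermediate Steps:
P = -25 (P = 9 - (-1)*(-34) = 9 - 1*34 = 9 - 34 = -25)
N(l) = -4*l/(2 + l) (N(l) = -2*2*l/(2 + l) = -4*l/(2 + l))
P*N(-3 - 2) - 5 = -(-100)*(-3 - 2)/(2 + (-3 - 2)) - 5 = -(-100)*(-5)/(2 - 5) - 5 = -(-100)*(-5)/(-3) - 5 = -(-100)*(-5)*(-1)/3 - 5 = -25*(-20/3) - 5 = 500/3 - 5 = 485/3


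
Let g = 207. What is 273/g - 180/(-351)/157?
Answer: 186191/140829 ≈ 1.3221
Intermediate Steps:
273/g - 180/(-351)/157 = 273/207 - 180/(-351)/157 = 273*(1/207) - 180*(-1/351)*(1/157) = 91/69 + (20/39)*(1/157) = 91/69 + 20/6123 = 186191/140829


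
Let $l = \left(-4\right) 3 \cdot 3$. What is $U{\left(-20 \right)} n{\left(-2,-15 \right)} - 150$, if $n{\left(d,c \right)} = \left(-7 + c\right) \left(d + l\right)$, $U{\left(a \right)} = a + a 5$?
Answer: $-100470$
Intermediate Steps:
$l = -36$ ($l = \left(-12\right) 3 = -36$)
$U{\left(a \right)} = 6 a$ ($U{\left(a \right)} = a + 5 a = 6 a$)
$n{\left(d,c \right)} = \left(-36 + d\right) \left(-7 + c\right)$ ($n{\left(d,c \right)} = \left(-7 + c\right) \left(d - 36\right) = \left(-7 + c\right) \left(-36 + d\right) = \left(-36 + d\right) \left(-7 + c\right)$)
$U{\left(-20 \right)} n{\left(-2,-15 \right)} - 150 = 6 \left(-20\right) \left(252 - -540 - -14 - -30\right) - 150 = - 120 \left(252 + 540 + 14 + 30\right) - 150 = \left(-120\right) 836 - 150 = -100320 - 150 = -100470$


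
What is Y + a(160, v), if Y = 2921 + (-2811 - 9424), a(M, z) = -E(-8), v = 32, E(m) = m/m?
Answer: -9315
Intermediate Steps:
E(m) = 1
a(M, z) = -1 (a(M, z) = -1*1 = -1)
Y = -9314 (Y = 2921 - 12235 = -9314)
Y + a(160, v) = -9314 - 1 = -9315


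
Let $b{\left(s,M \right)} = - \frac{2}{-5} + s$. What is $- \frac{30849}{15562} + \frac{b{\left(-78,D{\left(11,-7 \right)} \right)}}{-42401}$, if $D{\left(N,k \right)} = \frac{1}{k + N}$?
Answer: $- \frac{6534104189}{3299221810} \approx -1.9805$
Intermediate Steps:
$D{\left(N,k \right)} = \frac{1}{N + k}$
$b{\left(s,M \right)} = \frac{2}{5} + s$ ($b{\left(s,M \right)} = \left(-2\right) \left(- \frac{1}{5}\right) + s = \frac{2}{5} + s$)
$- \frac{30849}{15562} + \frac{b{\left(-78,D{\left(11,-7 \right)} \right)}}{-42401} = - \frac{30849}{15562} + \frac{\frac{2}{5} - 78}{-42401} = \left(-30849\right) \frac{1}{15562} - - \frac{388}{212005} = - \frac{30849}{15562} + \frac{388}{212005} = - \frac{6534104189}{3299221810}$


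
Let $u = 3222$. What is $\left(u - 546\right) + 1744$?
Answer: $4420$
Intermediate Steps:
$\left(u - 546\right) + 1744 = \left(3222 - 546\right) + 1744 = 2676 + 1744 = 4420$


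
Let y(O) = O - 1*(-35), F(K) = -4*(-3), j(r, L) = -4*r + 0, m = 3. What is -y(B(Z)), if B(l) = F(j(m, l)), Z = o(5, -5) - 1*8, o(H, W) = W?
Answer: -47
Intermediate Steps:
j(r, L) = -4*r
F(K) = 12
Z = -13 (Z = -5 - 1*8 = -5 - 8 = -13)
B(l) = 12
y(O) = 35 + O (y(O) = O + 35 = 35 + O)
-y(B(Z)) = -(35 + 12) = -1*47 = -47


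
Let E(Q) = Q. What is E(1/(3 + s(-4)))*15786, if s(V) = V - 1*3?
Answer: -7893/2 ≈ -3946.5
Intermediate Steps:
s(V) = -3 + V (s(V) = V - 3 = -3 + V)
E(1/(3 + s(-4)))*15786 = 15786/(3 + (-3 - 4)) = 15786/(3 - 7) = 15786/(-4) = -1/4*15786 = -7893/2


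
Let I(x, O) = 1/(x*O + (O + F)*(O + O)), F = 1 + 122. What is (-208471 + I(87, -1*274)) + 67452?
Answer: -8307429289/58910 ≈ -1.4102e+5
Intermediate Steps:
F = 123
I(x, O) = 1/(O*x + 2*O*(123 + O)) (I(x, O) = 1/(x*O + (O + 123)*(O + O)) = 1/(O*x + (123 + O)*(2*O)) = 1/(O*x + 2*O*(123 + O)))
(-208471 + I(87, -1*274)) + 67452 = (-208471 + 1/(((-1*274))*(246 + 87 + 2*(-1*274)))) + 67452 = (-208471 + 1/((-274)*(246 + 87 + 2*(-274)))) + 67452 = (-208471 - 1/(274*(246 + 87 - 548))) + 67452 = (-208471 - 1/274/(-215)) + 67452 = (-208471 - 1/274*(-1/215)) + 67452 = (-208471 + 1/58910) + 67452 = -12281026609/58910 + 67452 = -8307429289/58910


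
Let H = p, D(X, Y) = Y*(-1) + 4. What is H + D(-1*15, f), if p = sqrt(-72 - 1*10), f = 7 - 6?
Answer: 3 + I*sqrt(82) ≈ 3.0 + 9.0554*I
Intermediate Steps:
f = 1
D(X, Y) = 4 - Y (D(X, Y) = -Y + 4 = 4 - Y)
p = I*sqrt(82) (p = sqrt(-72 - 10) = sqrt(-82) = I*sqrt(82) ≈ 9.0554*I)
H = I*sqrt(82) ≈ 9.0554*I
H + D(-1*15, f) = I*sqrt(82) + (4 - 1*1) = I*sqrt(82) + (4 - 1) = I*sqrt(82) + 3 = 3 + I*sqrt(82)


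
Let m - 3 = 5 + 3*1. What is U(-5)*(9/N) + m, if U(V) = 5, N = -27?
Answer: 28/3 ≈ 9.3333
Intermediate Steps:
m = 11 (m = 3 + (5 + 3*1) = 3 + (5 + 3) = 3 + 8 = 11)
U(-5)*(9/N) + m = 5*(9/(-27)) + 11 = 5*(9*(-1/27)) + 11 = 5*(-1/3) + 11 = -5/3 + 11 = 28/3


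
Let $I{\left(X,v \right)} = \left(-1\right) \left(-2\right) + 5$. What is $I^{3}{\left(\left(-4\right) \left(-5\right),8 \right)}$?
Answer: $343$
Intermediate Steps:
$I{\left(X,v \right)} = 7$ ($I{\left(X,v \right)} = 2 + 5 = 7$)
$I^{3}{\left(\left(-4\right) \left(-5\right),8 \right)} = 7^{3} = 343$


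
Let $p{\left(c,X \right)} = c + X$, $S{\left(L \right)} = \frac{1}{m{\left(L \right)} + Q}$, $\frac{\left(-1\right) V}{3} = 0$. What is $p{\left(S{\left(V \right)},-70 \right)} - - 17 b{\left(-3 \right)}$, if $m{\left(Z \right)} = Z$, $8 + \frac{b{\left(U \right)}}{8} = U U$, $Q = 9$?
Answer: $\frac{595}{9} \approx 66.111$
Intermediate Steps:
$b{\left(U \right)} = -64 + 8 U^{2}$ ($b{\left(U \right)} = -64 + 8 U U = -64 + 8 U^{2}$)
$V = 0$ ($V = \left(-3\right) 0 = 0$)
$S{\left(L \right)} = \frac{1}{9 + L}$ ($S{\left(L \right)} = \frac{1}{L + 9} = \frac{1}{9 + L}$)
$p{\left(c,X \right)} = X + c$
$p{\left(S{\left(V \right)},-70 \right)} - - 17 b{\left(-3 \right)} = \left(-70 + \frac{1}{9 + 0}\right) - - 17 \left(-64 + 8 \left(-3\right)^{2}\right) = \left(-70 + \frac{1}{9}\right) - - 17 \left(-64 + 8 \cdot 9\right) = \left(-70 + \frac{1}{9}\right) - - 17 \left(-64 + 72\right) = - \frac{629}{9} - \left(-17\right) 8 = - \frac{629}{9} - -136 = - \frac{629}{9} + 136 = \frac{595}{9}$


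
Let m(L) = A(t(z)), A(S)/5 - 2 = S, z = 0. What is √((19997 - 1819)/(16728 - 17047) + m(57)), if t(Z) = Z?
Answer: 2*I*√1195293/319 ≈ 6.8545*I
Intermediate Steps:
A(S) = 10 + 5*S
m(L) = 10 (m(L) = 10 + 5*0 = 10 + 0 = 10)
√((19997 - 1819)/(16728 - 17047) + m(57)) = √((19997 - 1819)/(16728 - 17047) + 10) = √(18178/(-319) + 10) = √(18178*(-1/319) + 10) = √(-18178/319 + 10) = √(-14988/319) = 2*I*√1195293/319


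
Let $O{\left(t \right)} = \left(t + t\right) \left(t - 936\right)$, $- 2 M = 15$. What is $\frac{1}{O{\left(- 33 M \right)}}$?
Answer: $- \frac{2}{681615} \approx -2.9342 \cdot 10^{-6}$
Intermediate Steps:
$M = - \frac{15}{2}$ ($M = \left(- \frac{1}{2}\right) 15 = - \frac{15}{2} \approx -7.5$)
$O{\left(t \right)} = 2 t \left(-936 + t\right)$
$\frac{1}{O{\left(- 33 M \right)}} = \frac{1}{2 \left(\left(-33\right) \left(- \frac{15}{2}\right)\right) \left(-936 - - \frac{495}{2}\right)} = \frac{1}{2 \cdot \frac{495}{2} \left(-936 + \frac{495}{2}\right)} = \frac{1}{2 \cdot \frac{495}{2} \left(- \frac{1377}{2}\right)} = \frac{1}{- \frac{681615}{2}} = - \frac{2}{681615}$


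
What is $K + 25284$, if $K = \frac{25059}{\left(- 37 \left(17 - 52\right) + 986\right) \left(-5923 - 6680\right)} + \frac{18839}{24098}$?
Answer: $\frac{5838726891626157}{230918627138} \approx 25285.0$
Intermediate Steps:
$K = \frac{180323068965}{230918627138}$ ($K = \frac{25059}{\left(\left(-37\right) \left(-35\right) + 986\right) \left(-12603\right)} + 18839 \cdot \frac{1}{24098} = \frac{25059}{\left(1295 + 986\right) \left(-12603\right)} + \frac{18839}{24098} = \frac{25059}{2281 \left(-12603\right)} + \frac{18839}{24098} = \frac{25059}{-28747443} + \frac{18839}{24098} = 25059 \left(- \frac{1}{28747443}\right) + \frac{18839}{24098} = - \frac{8353}{9582481} + \frac{18839}{24098} = \frac{180323068965}{230918627138} \approx 0.78089$)
$K + 25284 = \frac{180323068965}{230918627138} + 25284 = \frac{5838726891626157}{230918627138}$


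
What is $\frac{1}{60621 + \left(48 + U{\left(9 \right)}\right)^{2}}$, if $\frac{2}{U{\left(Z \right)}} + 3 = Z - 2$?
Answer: $\frac{4}{251893} \approx 1.588 \cdot 10^{-5}$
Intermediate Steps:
$U{\left(Z \right)} = \frac{2}{-5 + Z}$ ($U{\left(Z \right)} = \frac{2}{-3 + \left(Z - 2\right)} = \frac{2}{-3 + \left(-2 + Z\right)} = \frac{2}{-5 + Z}$)
$\frac{1}{60621 + \left(48 + U{\left(9 \right)}\right)^{2}} = \frac{1}{60621 + \left(48 + \frac{2}{-5 + 9}\right)^{2}} = \frac{1}{60621 + \left(48 + \frac{2}{4}\right)^{2}} = \frac{1}{60621 + \left(48 + 2 \cdot \frac{1}{4}\right)^{2}} = \frac{1}{60621 + \left(48 + \frac{1}{2}\right)^{2}} = \frac{1}{60621 + \left(\frac{97}{2}\right)^{2}} = \frac{1}{60621 + \frac{9409}{4}} = \frac{1}{\frac{251893}{4}} = \frac{4}{251893}$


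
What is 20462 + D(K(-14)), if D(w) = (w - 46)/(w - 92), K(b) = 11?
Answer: 1657457/81 ≈ 20462.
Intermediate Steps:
D(w) = (-46 + w)/(-92 + w)
20462 + D(K(-14)) = 20462 + (-46 + 11)/(-92 + 11) = 20462 - 35/(-81) = 20462 - 1/81*(-35) = 20462 + 35/81 = 1657457/81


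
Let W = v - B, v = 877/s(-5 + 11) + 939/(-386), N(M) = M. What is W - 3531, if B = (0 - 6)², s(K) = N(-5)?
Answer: -7227527/1930 ≈ -3744.8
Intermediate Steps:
s(K) = -5
B = 36 (B = (-6)² = 36)
v = -343217/1930 (v = 877/(-5) + 939/(-386) = 877*(-⅕) + 939*(-1/386) = -877/5 - 939/386 = -343217/1930 ≈ -177.83)
W = -412697/1930 (W = -343217/1930 - 1*36 = -343217/1930 - 36 = -412697/1930 ≈ -213.83)
W - 3531 = -412697/1930 - 3531 = -7227527/1930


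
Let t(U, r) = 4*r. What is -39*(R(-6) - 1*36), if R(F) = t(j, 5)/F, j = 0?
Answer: 1534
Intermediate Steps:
R(F) = 20/F (R(F) = (4*5)/F = 20/F)
-39*(R(-6) - 1*36) = -39*(20/(-6) - 1*36) = -39*(20*(-1/6) - 36) = -39*(-10/3 - 36) = -39*(-118/3) = 1534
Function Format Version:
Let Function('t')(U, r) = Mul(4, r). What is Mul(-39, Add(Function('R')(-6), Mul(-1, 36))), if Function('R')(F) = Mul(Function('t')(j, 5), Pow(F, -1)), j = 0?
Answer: 1534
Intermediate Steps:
Function('R')(F) = Mul(20, Pow(F, -1)) (Function('R')(F) = Mul(Mul(4, 5), Pow(F, -1)) = Mul(20, Pow(F, -1)))
Mul(-39, Add(Function('R')(-6), Mul(-1, 36))) = Mul(-39, Add(Mul(20, Pow(-6, -1)), Mul(-1, 36))) = Mul(-39, Add(Mul(20, Rational(-1, 6)), -36)) = Mul(-39, Add(Rational(-10, 3), -36)) = Mul(-39, Rational(-118, 3)) = 1534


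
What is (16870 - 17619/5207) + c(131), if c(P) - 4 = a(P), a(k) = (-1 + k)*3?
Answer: 89876029/5207 ≈ 17261.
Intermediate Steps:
a(k) = -3 + 3*k
c(P) = 1 + 3*P (c(P) = 4 + (-3 + 3*P) = 1 + 3*P)
(16870 - 17619/5207) + c(131) = (16870 - 17619/5207) + (1 + 3*131) = (16870 - 17619*1/5207) + (1 + 393) = (16870 - 17619/5207) + 394 = 87824471/5207 + 394 = 89876029/5207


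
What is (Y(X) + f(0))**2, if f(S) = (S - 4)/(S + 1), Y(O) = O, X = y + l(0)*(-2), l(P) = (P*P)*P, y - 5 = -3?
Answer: 4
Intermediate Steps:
y = 2 (y = 5 - 3 = 2)
l(P) = P**3 (l(P) = P**2*P = P**3)
X = 2 (X = 2 + 0**3*(-2) = 2 + 0*(-2) = 2 + 0 = 2)
f(S) = (-4 + S)/(1 + S)
(Y(X) + f(0))**2 = (2 + (-4 + 0)/(1 + 0))**2 = (2 - 4/1)**2 = (2 + 1*(-4))**2 = (2 - 4)**2 = (-2)**2 = 4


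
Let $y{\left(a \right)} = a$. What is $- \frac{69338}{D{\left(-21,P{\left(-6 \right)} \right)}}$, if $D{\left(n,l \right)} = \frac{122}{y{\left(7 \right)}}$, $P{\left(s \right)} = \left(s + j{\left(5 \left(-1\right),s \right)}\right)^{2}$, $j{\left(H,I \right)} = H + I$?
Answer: $- \frac{242683}{61} \approx -3978.4$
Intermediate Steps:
$P{\left(s \right)} = \left(-5 + 2 s\right)^{2}$ ($P{\left(s \right)} = \left(s + \left(5 \left(-1\right) + s\right)\right)^{2} = \left(s + \left(-5 + s\right)\right)^{2} = \left(-5 + 2 s\right)^{2}$)
$D{\left(n,l \right)} = \frac{122}{7}$
$- \frac{69338}{D{\left(-21,P{\left(-6 \right)} \right)}} = - \frac{69338}{\frac{122}{7}} = \left(-69338\right) \frac{7}{122} = - \frac{242683}{61}$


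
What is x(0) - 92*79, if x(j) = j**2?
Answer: -7268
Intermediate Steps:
x(0) - 92*79 = 0**2 - 92*79 = 0 - 7268 = -7268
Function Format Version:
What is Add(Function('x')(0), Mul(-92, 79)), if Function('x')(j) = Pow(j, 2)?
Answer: -7268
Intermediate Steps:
Add(Function('x')(0), Mul(-92, 79)) = Add(Pow(0, 2), Mul(-92, 79)) = Add(0, -7268) = -7268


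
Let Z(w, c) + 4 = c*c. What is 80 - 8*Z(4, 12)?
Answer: -1040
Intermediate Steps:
Z(w, c) = -4 + c² (Z(w, c) = -4 + c*c = -4 + c²)
80 - 8*Z(4, 12) = 80 - 8*(-4 + 12²) = 80 - 8*(-4 + 144) = 80 - 8*140 = 80 - 1120 = -1040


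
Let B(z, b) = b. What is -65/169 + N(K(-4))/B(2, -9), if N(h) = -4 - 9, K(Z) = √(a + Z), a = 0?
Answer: 124/117 ≈ 1.0598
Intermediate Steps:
K(Z) = √Z (K(Z) = √(0 + Z) = √Z)
N(h) = -13
-65/169 + N(K(-4))/B(2, -9) = -65/169 - 13/(-9) = -65*1/169 - 13*(-⅑) = -5/13 + 13/9 = 124/117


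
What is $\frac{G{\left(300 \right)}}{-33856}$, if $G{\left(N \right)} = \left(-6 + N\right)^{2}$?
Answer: $- \frac{21609}{8464} \approx -2.553$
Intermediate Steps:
$\frac{G{\left(300 \right)}}{-33856} = \frac{\left(-6 + 300\right)^{2}}{-33856} = 294^{2} \left(- \frac{1}{33856}\right) = 86436 \left(- \frac{1}{33856}\right) = - \frac{21609}{8464}$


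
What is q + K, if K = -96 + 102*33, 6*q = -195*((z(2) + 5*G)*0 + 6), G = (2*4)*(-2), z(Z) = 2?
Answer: 3075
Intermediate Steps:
G = -16 (G = 8*(-2) = -16)
q = -195 (q = (-195*((2 + 5*(-16))*0 + 6))/6 = (-195*((2 - 80)*0 + 6))/6 = (-195*(-78*0 + 6))/6 = (-195*(0 + 6))/6 = (-195*6)/6 = (1/6)*(-1170) = -195)
K = 3270 (K = -96 + 3366 = 3270)
q + K = -195 + 3270 = 3075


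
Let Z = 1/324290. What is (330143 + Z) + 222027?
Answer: 179063209301/324290 ≈ 5.5217e+5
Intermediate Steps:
Z = 1/324290 ≈ 3.0837e-6
(330143 + Z) + 222027 = (330143 + 1/324290) + 222027 = 107062073471/324290 + 222027 = 179063209301/324290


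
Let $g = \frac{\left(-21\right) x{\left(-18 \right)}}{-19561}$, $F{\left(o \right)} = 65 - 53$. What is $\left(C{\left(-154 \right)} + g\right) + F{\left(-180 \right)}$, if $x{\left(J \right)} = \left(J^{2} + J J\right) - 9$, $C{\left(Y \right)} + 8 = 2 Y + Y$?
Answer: $- \frac{8945519}{19561} \approx -457.31$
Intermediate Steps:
$C{\left(Y \right)} = -8 + 3 Y$ ($C{\left(Y \right)} = -8 + \left(2 Y + Y\right) = -8 + 3 Y$)
$F{\left(o \right)} = 12$ ($F{\left(o \right)} = 65 - 53 = 12$)
$x{\left(J \right)} = -9 + 2 J^{2}$ ($x{\left(J \right)} = \left(J^{2} + J^{2}\right) - 9 = 2 J^{2} - 9 = -9 + 2 J^{2}$)
$g = \frac{13419}{19561}$ ($g = \frac{\left(-21\right) \left(-9 + 2 \left(-18\right)^{2}\right)}{-19561} = - 21 \left(-9 + 2 \cdot 324\right) \left(- \frac{1}{19561}\right) = - 21 \left(-9 + 648\right) \left(- \frac{1}{19561}\right) = \left(-21\right) 639 \left(- \frac{1}{19561}\right) = \left(-13419\right) \left(- \frac{1}{19561}\right) = \frac{13419}{19561} \approx 0.68601$)
$\left(C{\left(-154 \right)} + g\right) + F{\left(-180 \right)} = \left(\left(-8 + 3 \left(-154\right)\right) + \frac{13419}{19561}\right) + 12 = \left(\left(-8 - 462\right) + \frac{13419}{19561}\right) + 12 = \left(-470 + \frac{13419}{19561}\right) + 12 = - \frac{9180251}{19561} + 12 = - \frac{8945519}{19561}$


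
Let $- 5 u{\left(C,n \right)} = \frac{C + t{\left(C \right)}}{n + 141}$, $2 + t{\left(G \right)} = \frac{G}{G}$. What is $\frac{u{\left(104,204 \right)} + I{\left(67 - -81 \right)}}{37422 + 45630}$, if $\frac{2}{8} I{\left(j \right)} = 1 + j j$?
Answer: $\frac{151144397}{143264700} \approx 1.055$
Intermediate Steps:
$t{\left(G \right)} = -1$ ($t{\left(G \right)} = -2 + \frac{G}{G} = -2 + 1 = -1$)
$u{\left(C,n \right)} = - \frac{-1 + C}{5 \left(141 + n\right)}$ ($u{\left(C,n \right)} = - \frac{\left(C - 1\right) \frac{1}{n + 141}}{5} = - \frac{\left(-1 + C\right) \frac{1}{141 + n}}{5} = - \frac{\frac{1}{141 + n} \left(-1 + C\right)}{5} = - \frac{-1 + C}{5 \left(141 + n\right)}$)
$I{\left(j \right)} = 4 + 4 j^{2}$ ($I{\left(j \right)} = 4 \left(1 + j j\right) = 4 \left(1 + j^{2}\right) = 4 + 4 j^{2}$)
$\frac{u{\left(104,204 \right)} + I{\left(67 - -81 \right)}}{37422 + 45630} = \frac{\frac{1 - 104}{5 \left(141 + 204\right)} + \left(4 + 4 \left(67 - -81\right)^{2}\right)}{37422 + 45630} = \frac{\frac{1 - 104}{5 \cdot 345} + \left(4 + 4 \left(67 + 81\right)^{2}\right)}{83052} = \left(\frac{1}{5} \cdot \frac{1}{345} \left(-103\right) + \left(4 + 4 \cdot 148^{2}\right)\right) \frac{1}{83052} = \left(- \frac{103}{1725} + \left(4 + 4 \cdot 21904\right)\right) \frac{1}{83052} = \left(- \frac{103}{1725} + \left(4 + 87616\right)\right) \frac{1}{83052} = \left(- \frac{103}{1725} + 87620\right) \frac{1}{83052} = \frac{151144397}{1725} \cdot \frac{1}{83052} = \frac{151144397}{143264700}$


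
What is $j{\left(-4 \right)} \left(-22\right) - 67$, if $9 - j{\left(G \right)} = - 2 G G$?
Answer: $-969$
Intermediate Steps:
$j{\left(G \right)} = 9 + 2 G^{2}$ ($j{\left(G \right)} = 9 - - 2 G G = 9 - - 2 G^{2} = 9 + 2 G^{2}$)
$j{\left(-4 \right)} \left(-22\right) - 67 = \left(9 + 2 \left(-4\right)^{2}\right) \left(-22\right) - 67 = \left(9 + 2 \cdot 16\right) \left(-22\right) - 67 = \left(9 + 32\right) \left(-22\right) - 67 = 41 \left(-22\right) - 67 = -902 - 67 = -969$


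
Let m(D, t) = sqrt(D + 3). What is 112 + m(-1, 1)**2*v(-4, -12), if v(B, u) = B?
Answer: 104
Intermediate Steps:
m(D, t) = sqrt(3 + D)
112 + m(-1, 1)**2*v(-4, -12) = 112 + (sqrt(3 - 1))**2*(-4) = 112 + (sqrt(2))**2*(-4) = 112 + 2*(-4) = 112 - 8 = 104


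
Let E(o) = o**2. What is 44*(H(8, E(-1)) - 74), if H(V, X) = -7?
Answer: -3564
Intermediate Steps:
44*(H(8, E(-1)) - 74) = 44*(-7 - 74) = 44*(-81) = -3564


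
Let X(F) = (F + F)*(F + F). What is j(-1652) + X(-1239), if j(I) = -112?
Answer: 6140372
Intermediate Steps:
X(F) = 4*F**2 (X(F) = (2*F)*(2*F) = 4*F**2)
j(-1652) + X(-1239) = -112 + 4*(-1239)**2 = -112 + 4*1535121 = -112 + 6140484 = 6140372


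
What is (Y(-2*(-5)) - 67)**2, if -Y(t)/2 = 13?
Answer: 8649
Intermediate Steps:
Y(t) = -26 (Y(t) = -2*13 = -26)
(Y(-2*(-5)) - 67)**2 = (-26 - 67)**2 = (-93)**2 = 8649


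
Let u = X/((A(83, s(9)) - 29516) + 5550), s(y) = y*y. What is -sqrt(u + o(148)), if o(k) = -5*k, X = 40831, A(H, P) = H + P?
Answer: -I*sqrt(420207910422)/23802 ≈ -27.234*I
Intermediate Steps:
s(y) = y**2
u = -40831/23802 (u = 40831/(((83 + 9**2) - 29516) + 5550) = 40831/(((83 + 81) - 29516) + 5550) = 40831/((164 - 29516) + 5550) = 40831/(-29352 + 5550) = 40831/(-23802) = 40831*(-1/23802) = -40831/23802 ≈ -1.7154)
-sqrt(u + o(148)) = -sqrt(-40831/23802 - 5*148) = -sqrt(-40831/23802 - 740) = -sqrt(-17654311/23802) = -I*sqrt(420207910422)/23802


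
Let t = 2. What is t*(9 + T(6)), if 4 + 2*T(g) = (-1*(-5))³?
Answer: 139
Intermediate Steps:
T(g) = 121/2 (T(g) = -2 + (-1*(-5))³/2 = -2 + (½)*5³ = -2 + (½)*125 = -2 + 125/2 = 121/2)
t*(9 + T(6)) = 2*(9 + 121/2) = 2*(139/2) = 139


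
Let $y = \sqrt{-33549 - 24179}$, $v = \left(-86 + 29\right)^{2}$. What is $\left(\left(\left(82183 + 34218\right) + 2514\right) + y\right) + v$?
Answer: $122164 + 8 i \sqrt{902} \approx 1.2216 \cdot 10^{5} + 240.27 i$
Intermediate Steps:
$v = 3249$ ($v = \left(-57\right)^{2} = 3249$)
$y = 8 i \sqrt{902}$ ($y = \sqrt{-57728} = 8 i \sqrt{902} \approx 240.27 i$)
$\left(\left(\left(82183 + 34218\right) + 2514\right) + y\right) + v = \left(\left(\left(82183 + 34218\right) + 2514\right) + 8 i \sqrt{902}\right) + 3249 = \left(\left(116401 + 2514\right) + 8 i \sqrt{902}\right) + 3249 = \left(118915 + 8 i \sqrt{902}\right) + 3249 = 122164 + 8 i \sqrt{902}$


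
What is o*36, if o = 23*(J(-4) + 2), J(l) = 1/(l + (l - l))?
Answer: 1449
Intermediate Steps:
J(l) = 1/l (J(l) = 1/(l + 0) = 1/l)
o = 161/4 (o = 23*(1/(-4) + 2) = 23*(-¼ + 2) = 23*(7/4) = 161/4 ≈ 40.250)
o*36 = (161/4)*36 = 1449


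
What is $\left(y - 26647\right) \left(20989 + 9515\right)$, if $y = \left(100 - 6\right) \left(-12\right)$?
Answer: $-847248600$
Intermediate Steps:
$y = -1128$ ($y = 94 \left(-12\right) = -1128$)
$\left(y - 26647\right) \left(20989 + 9515\right) = \left(-1128 - 26647\right) \left(20989 + 9515\right) = \left(-27775\right) 30504 = -847248600$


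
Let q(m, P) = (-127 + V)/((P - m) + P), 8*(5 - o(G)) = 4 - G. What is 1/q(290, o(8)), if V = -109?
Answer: 279/236 ≈ 1.1822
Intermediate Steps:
o(G) = 9/2 + G/8 (o(G) = 5 - (4 - G)/8 = 5 + (-½ + G/8) = 9/2 + G/8)
q(m, P) = -236/(-m + 2*P) (q(m, P) = (-127 - 109)/((P - m) + P) = -236/(-m + 2*P))
1/q(290, o(8)) = 1/(236/(290 - 2*(9/2 + (⅛)*8))) = 1/(236/(290 - 2*(9/2 + 1))) = 1/(236/(290 - 2*11/2)) = 1/(236/(290 - 11)) = 1/(236/279) = 279/236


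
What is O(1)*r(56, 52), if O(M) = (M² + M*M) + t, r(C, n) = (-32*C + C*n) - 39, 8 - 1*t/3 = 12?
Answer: -10810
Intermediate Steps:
t = -12 (t = 24 - 3*12 = 24 - 36 = -12)
r(C, n) = -39 - 32*C + C*n
O(M) = -12 + 2*M² (O(M) = (M² + M*M) - 12 = (M² + M²) - 12 = 2*M² - 12 = -12 + 2*M²)
O(1)*r(56, 52) = (-12 + 2*1²)*(-39 - 32*56 + 56*52) = (-12 + 2*1)*(-39 - 1792 + 2912) = (-12 + 2)*1081 = -10*1081 = -10810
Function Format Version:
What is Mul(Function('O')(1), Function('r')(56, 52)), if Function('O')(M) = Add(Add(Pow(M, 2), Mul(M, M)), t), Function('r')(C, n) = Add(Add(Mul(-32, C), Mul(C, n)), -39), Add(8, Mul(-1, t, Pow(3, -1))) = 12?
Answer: -10810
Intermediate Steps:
t = -12 (t = Add(24, Mul(-3, 12)) = Add(24, -36) = -12)
Function('r')(C, n) = Add(-39, Mul(-32, C), Mul(C, n))
Function('O')(M) = Add(-12, Mul(2, Pow(M, 2))) (Function('O')(M) = Add(Add(Pow(M, 2), Mul(M, M)), -12) = Add(Add(Pow(M, 2), Pow(M, 2)), -12) = Add(Mul(2, Pow(M, 2)), -12) = Add(-12, Mul(2, Pow(M, 2))))
Mul(Function('O')(1), Function('r')(56, 52)) = Mul(Add(-12, Mul(2, Pow(1, 2))), Add(-39, Mul(-32, 56), Mul(56, 52))) = Mul(Add(-12, Mul(2, 1)), Add(-39, -1792, 2912)) = Mul(Add(-12, 2), 1081) = Mul(-10, 1081) = -10810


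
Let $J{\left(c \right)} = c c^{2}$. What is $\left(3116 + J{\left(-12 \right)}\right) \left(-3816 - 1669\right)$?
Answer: $-7613180$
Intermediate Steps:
$J{\left(c \right)} = c^{3}$
$\left(3116 + J{\left(-12 \right)}\right) \left(-3816 - 1669\right) = \left(3116 + \left(-12\right)^{3}\right) \left(-3816 - 1669\right) = \left(3116 - 1728\right) \left(-5485\right) = 1388 \left(-5485\right) = -7613180$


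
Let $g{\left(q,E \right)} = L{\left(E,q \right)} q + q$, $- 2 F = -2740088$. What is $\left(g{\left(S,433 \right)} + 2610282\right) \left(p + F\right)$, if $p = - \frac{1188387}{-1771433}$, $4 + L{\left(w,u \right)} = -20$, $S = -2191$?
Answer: $\frac{6457304814308211325}{1771433} \approx 3.6452 \cdot 10^{12}$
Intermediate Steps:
$F = 1370044$ ($F = \left(- \frac{1}{2}\right) \left(-2740088\right) = 1370044$)
$L{\left(w,u \right)} = -24$ ($L{\left(w,u \right)} = -4 - 20 = -24$)
$g{\left(q,E \right)} = - 23 q$ ($g{\left(q,E \right)} = - 24 q + q = - 23 q$)
$p = \frac{1188387}{1771433}$ ($p = \left(-1188387\right) \left(- \frac{1}{1771433}\right) = \frac{1188387}{1771433} \approx 0.67086$)
$\left(g{\left(S,433 \right)} + 2610282\right) \left(p + F\right) = \left(\left(-23\right) \left(-2191\right) + 2610282\right) \left(\frac{1188387}{1771433} + 1370044\right) = \left(50393 + 2610282\right) \frac{2426942341439}{1771433} = 2660675 \cdot \frac{2426942341439}{1771433} = \frac{6457304814308211325}{1771433}$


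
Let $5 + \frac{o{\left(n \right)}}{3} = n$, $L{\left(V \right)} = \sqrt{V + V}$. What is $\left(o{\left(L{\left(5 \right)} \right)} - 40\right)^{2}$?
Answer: $3115 - 330 \sqrt{10} \approx 2071.4$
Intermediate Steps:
$L{\left(V \right)} = \sqrt{2} \sqrt{V}$ ($L{\left(V \right)} = \sqrt{2 V} = \sqrt{2} \sqrt{V}$)
$o{\left(n \right)} = -15 + 3 n$
$\left(o{\left(L{\left(5 \right)} \right)} - 40\right)^{2} = \left(\left(-15 + 3 \sqrt{2} \sqrt{5}\right) - 40\right)^{2} = \left(\left(-15 + 3 \sqrt{10}\right) - 40\right)^{2} = \left(-55 + 3 \sqrt{10}\right)^{2}$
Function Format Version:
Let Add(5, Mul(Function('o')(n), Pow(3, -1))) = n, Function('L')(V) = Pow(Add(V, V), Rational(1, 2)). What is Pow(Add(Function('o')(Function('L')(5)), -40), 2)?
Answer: Add(3115, Mul(-330, Pow(10, Rational(1, 2)))) ≈ 2071.4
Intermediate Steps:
Function('L')(V) = Mul(Pow(2, Rational(1, 2)), Pow(V, Rational(1, 2))) (Function('L')(V) = Pow(Mul(2, V), Rational(1, 2)) = Mul(Pow(2, Rational(1, 2)), Pow(V, Rational(1, 2))))
Function('o')(n) = Add(-15, Mul(3, n))
Pow(Add(Function('o')(Function('L')(5)), -40), 2) = Pow(Add(Add(-15, Mul(3, Mul(Pow(2, Rational(1, 2)), Pow(5, Rational(1, 2))))), -40), 2) = Pow(Add(Add(-15, Mul(3, Pow(10, Rational(1, 2)))), -40), 2) = Pow(Add(-55, Mul(3, Pow(10, Rational(1, 2)))), 2)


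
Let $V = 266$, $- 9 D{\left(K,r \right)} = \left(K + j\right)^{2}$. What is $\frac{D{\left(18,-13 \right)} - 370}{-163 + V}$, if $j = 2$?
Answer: $- \frac{3730}{927} \approx -4.0237$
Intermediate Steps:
$D{\left(K,r \right)} = - \frac{\left(2 + K\right)^{2}}{9}$ ($D{\left(K,r \right)} = - \frac{\left(K + 2\right)^{2}}{9} = - \frac{\left(2 + K\right)^{2}}{9}$)
$\frac{D{\left(18,-13 \right)} - 370}{-163 + V} = \frac{- \frac{\left(2 + 18\right)^{2}}{9} - 370}{-163 + 266} = \frac{- \frac{20^{2}}{9} - 370}{103} = \left(\left(- \frac{1}{9}\right) 400 - 370\right) \frac{1}{103} = \left(- \frac{400}{9} - 370\right) \frac{1}{103} = \left(- \frac{3730}{9}\right) \frac{1}{103} = - \frac{3730}{927}$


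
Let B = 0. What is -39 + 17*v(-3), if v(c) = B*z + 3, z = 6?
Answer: 12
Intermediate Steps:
v(c) = 3 (v(c) = 0*6 + 3 = 0 + 3 = 3)
-39 + 17*v(-3) = -39 + 17*3 = -39 + 51 = 12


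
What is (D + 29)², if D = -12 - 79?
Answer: 3844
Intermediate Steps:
D = -91
(D + 29)² = (-91 + 29)² = (-62)² = 3844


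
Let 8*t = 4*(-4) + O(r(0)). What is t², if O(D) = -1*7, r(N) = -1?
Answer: 529/64 ≈ 8.2656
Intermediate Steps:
O(D) = -7
t = -23/8 (t = (4*(-4) - 7)/8 = (-16 - 7)/8 = (⅛)*(-23) = -23/8 ≈ -2.8750)
t² = (-23/8)² = 529/64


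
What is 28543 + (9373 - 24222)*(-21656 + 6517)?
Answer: 224827554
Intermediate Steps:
28543 + (9373 - 24222)*(-21656 + 6517) = 28543 - 14849*(-15139) = 28543 + 224799011 = 224827554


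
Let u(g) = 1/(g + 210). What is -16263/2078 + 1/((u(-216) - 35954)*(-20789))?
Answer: -72934790335107/9319221197950 ≈ -7.8263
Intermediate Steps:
u(g) = 1/(210 + g)
-16263/2078 + 1/((u(-216) - 35954)*(-20789)) = -16263/2078 + 1/(1/(210 - 216) - 35954*(-20789)) = -16263*1/2078 - 1/20789/(1/(-6) - 35954) = -16263/2078 - 1/20789/(-1/6 - 35954) = -16263/2078 - 1/20789/(-215725/6) = -16263/2078 - 6/215725*(-1/20789) = -16263/2078 + 6/4484707025 = -72934790335107/9319221197950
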